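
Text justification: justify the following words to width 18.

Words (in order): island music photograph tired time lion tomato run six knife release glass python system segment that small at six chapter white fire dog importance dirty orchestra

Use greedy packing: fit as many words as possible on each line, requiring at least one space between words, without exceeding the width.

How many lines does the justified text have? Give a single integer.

Answer: 11

Derivation:
Line 1: ['island', 'music'] (min_width=12, slack=6)
Line 2: ['photograph', 'tired'] (min_width=16, slack=2)
Line 3: ['time', 'lion', 'tomato'] (min_width=16, slack=2)
Line 4: ['run', 'six', 'knife'] (min_width=13, slack=5)
Line 5: ['release', 'glass'] (min_width=13, slack=5)
Line 6: ['python', 'system'] (min_width=13, slack=5)
Line 7: ['segment', 'that', 'small'] (min_width=18, slack=0)
Line 8: ['at', 'six', 'chapter'] (min_width=14, slack=4)
Line 9: ['white', 'fire', 'dog'] (min_width=14, slack=4)
Line 10: ['importance', 'dirty'] (min_width=16, slack=2)
Line 11: ['orchestra'] (min_width=9, slack=9)
Total lines: 11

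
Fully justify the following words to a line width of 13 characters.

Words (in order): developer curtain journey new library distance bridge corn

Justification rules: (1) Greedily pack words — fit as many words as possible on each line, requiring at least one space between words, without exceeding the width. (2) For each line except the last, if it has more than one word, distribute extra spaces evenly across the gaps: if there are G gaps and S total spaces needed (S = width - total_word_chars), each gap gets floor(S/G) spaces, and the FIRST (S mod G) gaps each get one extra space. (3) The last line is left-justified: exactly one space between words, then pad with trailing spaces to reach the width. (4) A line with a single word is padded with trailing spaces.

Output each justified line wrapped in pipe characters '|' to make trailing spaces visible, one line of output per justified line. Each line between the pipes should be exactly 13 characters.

Line 1: ['developer'] (min_width=9, slack=4)
Line 2: ['curtain'] (min_width=7, slack=6)
Line 3: ['journey', 'new'] (min_width=11, slack=2)
Line 4: ['library'] (min_width=7, slack=6)
Line 5: ['distance'] (min_width=8, slack=5)
Line 6: ['bridge', 'corn'] (min_width=11, slack=2)

Answer: |developer    |
|curtain      |
|journey   new|
|library      |
|distance     |
|bridge corn  |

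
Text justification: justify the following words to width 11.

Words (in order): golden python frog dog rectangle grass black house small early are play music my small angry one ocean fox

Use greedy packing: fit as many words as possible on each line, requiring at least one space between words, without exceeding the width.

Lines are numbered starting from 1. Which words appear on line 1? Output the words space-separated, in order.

Line 1: ['golden'] (min_width=6, slack=5)
Line 2: ['python', 'frog'] (min_width=11, slack=0)
Line 3: ['dog'] (min_width=3, slack=8)
Line 4: ['rectangle'] (min_width=9, slack=2)
Line 5: ['grass', 'black'] (min_width=11, slack=0)
Line 6: ['house', 'small'] (min_width=11, slack=0)
Line 7: ['early', 'are'] (min_width=9, slack=2)
Line 8: ['play', 'music'] (min_width=10, slack=1)
Line 9: ['my', 'small'] (min_width=8, slack=3)
Line 10: ['angry', 'one'] (min_width=9, slack=2)
Line 11: ['ocean', 'fox'] (min_width=9, slack=2)

Answer: golden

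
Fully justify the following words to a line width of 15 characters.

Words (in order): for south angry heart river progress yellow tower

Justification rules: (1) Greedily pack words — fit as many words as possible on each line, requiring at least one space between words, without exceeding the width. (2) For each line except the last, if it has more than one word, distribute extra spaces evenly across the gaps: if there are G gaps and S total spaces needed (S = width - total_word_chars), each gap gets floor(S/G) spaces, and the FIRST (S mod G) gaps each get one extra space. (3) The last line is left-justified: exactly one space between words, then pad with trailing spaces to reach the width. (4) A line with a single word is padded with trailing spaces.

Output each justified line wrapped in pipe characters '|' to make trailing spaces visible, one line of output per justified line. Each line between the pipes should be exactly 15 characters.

Answer: |for south angry|
|heart     river|
|progress yellow|
|tower          |

Derivation:
Line 1: ['for', 'south', 'angry'] (min_width=15, slack=0)
Line 2: ['heart', 'river'] (min_width=11, slack=4)
Line 3: ['progress', 'yellow'] (min_width=15, slack=0)
Line 4: ['tower'] (min_width=5, slack=10)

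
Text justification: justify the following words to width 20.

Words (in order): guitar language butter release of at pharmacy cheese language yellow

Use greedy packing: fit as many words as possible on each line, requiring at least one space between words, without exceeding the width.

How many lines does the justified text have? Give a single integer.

Line 1: ['guitar', 'language'] (min_width=15, slack=5)
Line 2: ['butter', 'release', 'of', 'at'] (min_width=20, slack=0)
Line 3: ['pharmacy', 'cheese'] (min_width=15, slack=5)
Line 4: ['language', 'yellow'] (min_width=15, slack=5)
Total lines: 4

Answer: 4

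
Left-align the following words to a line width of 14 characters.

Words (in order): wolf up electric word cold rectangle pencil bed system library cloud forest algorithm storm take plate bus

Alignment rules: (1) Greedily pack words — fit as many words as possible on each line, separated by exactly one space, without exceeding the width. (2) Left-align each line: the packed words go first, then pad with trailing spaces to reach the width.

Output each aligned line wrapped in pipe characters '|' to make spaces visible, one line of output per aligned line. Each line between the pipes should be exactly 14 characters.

Line 1: ['wolf', 'up'] (min_width=7, slack=7)
Line 2: ['electric', 'word'] (min_width=13, slack=1)
Line 3: ['cold', 'rectangle'] (min_width=14, slack=0)
Line 4: ['pencil', 'bed'] (min_width=10, slack=4)
Line 5: ['system', 'library'] (min_width=14, slack=0)
Line 6: ['cloud', 'forest'] (min_width=12, slack=2)
Line 7: ['algorithm'] (min_width=9, slack=5)
Line 8: ['storm', 'take'] (min_width=10, slack=4)
Line 9: ['plate', 'bus'] (min_width=9, slack=5)

Answer: |wolf up       |
|electric word |
|cold rectangle|
|pencil bed    |
|system library|
|cloud forest  |
|algorithm     |
|storm take    |
|plate bus     |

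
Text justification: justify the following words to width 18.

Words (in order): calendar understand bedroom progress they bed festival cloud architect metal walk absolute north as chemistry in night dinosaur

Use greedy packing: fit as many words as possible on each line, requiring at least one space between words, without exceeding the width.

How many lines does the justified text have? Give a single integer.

Line 1: ['calendar'] (min_width=8, slack=10)
Line 2: ['understand', 'bedroom'] (min_width=18, slack=0)
Line 3: ['progress', 'they', 'bed'] (min_width=17, slack=1)
Line 4: ['festival', 'cloud'] (min_width=14, slack=4)
Line 5: ['architect', 'metal'] (min_width=15, slack=3)
Line 6: ['walk', 'absolute'] (min_width=13, slack=5)
Line 7: ['north', 'as', 'chemistry'] (min_width=18, slack=0)
Line 8: ['in', 'night', 'dinosaur'] (min_width=17, slack=1)
Total lines: 8

Answer: 8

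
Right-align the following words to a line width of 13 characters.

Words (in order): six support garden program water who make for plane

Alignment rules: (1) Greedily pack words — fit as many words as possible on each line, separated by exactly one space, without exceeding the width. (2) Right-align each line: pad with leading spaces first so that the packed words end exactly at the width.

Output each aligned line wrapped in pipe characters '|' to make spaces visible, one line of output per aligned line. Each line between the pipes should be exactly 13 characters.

Line 1: ['six', 'support'] (min_width=11, slack=2)
Line 2: ['garden'] (min_width=6, slack=7)
Line 3: ['program', 'water'] (min_width=13, slack=0)
Line 4: ['who', 'make', 'for'] (min_width=12, slack=1)
Line 5: ['plane'] (min_width=5, slack=8)

Answer: |  six support|
|       garden|
|program water|
| who make for|
|        plane|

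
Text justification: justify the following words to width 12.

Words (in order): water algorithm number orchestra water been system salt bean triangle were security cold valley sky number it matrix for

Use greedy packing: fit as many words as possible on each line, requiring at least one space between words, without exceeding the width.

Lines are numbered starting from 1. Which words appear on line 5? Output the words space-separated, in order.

Line 1: ['water'] (min_width=5, slack=7)
Line 2: ['algorithm'] (min_width=9, slack=3)
Line 3: ['number'] (min_width=6, slack=6)
Line 4: ['orchestra'] (min_width=9, slack=3)
Line 5: ['water', 'been'] (min_width=10, slack=2)
Line 6: ['system', 'salt'] (min_width=11, slack=1)
Line 7: ['bean'] (min_width=4, slack=8)
Line 8: ['triangle'] (min_width=8, slack=4)
Line 9: ['were'] (min_width=4, slack=8)
Line 10: ['security'] (min_width=8, slack=4)
Line 11: ['cold', 'valley'] (min_width=11, slack=1)
Line 12: ['sky', 'number'] (min_width=10, slack=2)
Line 13: ['it', 'matrix'] (min_width=9, slack=3)
Line 14: ['for'] (min_width=3, slack=9)

Answer: water been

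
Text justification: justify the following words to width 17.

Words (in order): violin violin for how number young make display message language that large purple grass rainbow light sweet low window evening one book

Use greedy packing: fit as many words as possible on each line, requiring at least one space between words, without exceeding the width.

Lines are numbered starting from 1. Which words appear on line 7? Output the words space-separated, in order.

Answer: light sweet low

Derivation:
Line 1: ['violin', 'violin', 'for'] (min_width=17, slack=0)
Line 2: ['how', 'number', 'young'] (min_width=16, slack=1)
Line 3: ['make', 'display'] (min_width=12, slack=5)
Line 4: ['message', 'language'] (min_width=16, slack=1)
Line 5: ['that', 'large', 'purple'] (min_width=17, slack=0)
Line 6: ['grass', 'rainbow'] (min_width=13, slack=4)
Line 7: ['light', 'sweet', 'low'] (min_width=15, slack=2)
Line 8: ['window', 'evening'] (min_width=14, slack=3)
Line 9: ['one', 'book'] (min_width=8, slack=9)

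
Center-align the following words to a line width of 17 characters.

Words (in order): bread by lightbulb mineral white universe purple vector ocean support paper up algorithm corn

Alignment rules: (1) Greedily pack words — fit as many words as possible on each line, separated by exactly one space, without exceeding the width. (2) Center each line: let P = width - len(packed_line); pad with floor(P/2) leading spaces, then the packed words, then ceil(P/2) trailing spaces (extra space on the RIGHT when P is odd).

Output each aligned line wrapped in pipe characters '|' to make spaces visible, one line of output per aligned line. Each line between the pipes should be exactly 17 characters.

Answer: |    bread by     |
|lightbulb mineral|
| white universe  |
|  purple vector  |
|  ocean support  |
|    paper up     |
| algorithm corn  |

Derivation:
Line 1: ['bread', 'by'] (min_width=8, slack=9)
Line 2: ['lightbulb', 'mineral'] (min_width=17, slack=0)
Line 3: ['white', 'universe'] (min_width=14, slack=3)
Line 4: ['purple', 'vector'] (min_width=13, slack=4)
Line 5: ['ocean', 'support'] (min_width=13, slack=4)
Line 6: ['paper', 'up'] (min_width=8, slack=9)
Line 7: ['algorithm', 'corn'] (min_width=14, slack=3)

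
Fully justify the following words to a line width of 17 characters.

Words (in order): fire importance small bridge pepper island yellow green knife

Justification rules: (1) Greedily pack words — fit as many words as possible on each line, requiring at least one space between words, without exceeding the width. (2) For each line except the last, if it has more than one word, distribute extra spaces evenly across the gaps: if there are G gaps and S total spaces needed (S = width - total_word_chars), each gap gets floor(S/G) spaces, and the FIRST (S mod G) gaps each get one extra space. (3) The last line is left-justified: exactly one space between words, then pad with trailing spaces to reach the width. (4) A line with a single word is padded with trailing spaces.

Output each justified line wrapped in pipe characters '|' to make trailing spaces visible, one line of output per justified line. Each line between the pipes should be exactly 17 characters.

Answer: |fire   importance|
|small      bridge|
|pepper     island|
|yellow      green|
|knife            |

Derivation:
Line 1: ['fire', 'importance'] (min_width=15, slack=2)
Line 2: ['small', 'bridge'] (min_width=12, slack=5)
Line 3: ['pepper', 'island'] (min_width=13, slack=4)
Line 4: ['yellow', 'green'] (min_width=12, slack=5)
Line 5: ['knife'] (min_width=5, slack=12)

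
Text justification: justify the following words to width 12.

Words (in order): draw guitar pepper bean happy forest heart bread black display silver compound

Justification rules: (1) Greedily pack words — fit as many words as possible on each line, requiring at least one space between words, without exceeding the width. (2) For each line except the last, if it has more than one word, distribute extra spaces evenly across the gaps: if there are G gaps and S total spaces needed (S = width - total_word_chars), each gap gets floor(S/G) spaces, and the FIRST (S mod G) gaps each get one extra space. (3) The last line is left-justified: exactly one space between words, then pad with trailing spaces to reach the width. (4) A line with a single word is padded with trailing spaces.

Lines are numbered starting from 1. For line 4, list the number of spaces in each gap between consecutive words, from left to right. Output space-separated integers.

Answer: 2

Derivation:
Line 1: ['draw', 'guitar'] (min_width=11, slack=1)
Line 2: ['pepper', 'bean'] (min_width=11, slack=1)
Line 3: ['happy', 'forest'] (min_width=12, slack=0)
Line 4: ['heart', 'bread'] (min_width=11, slack=1)
Line 5: ['black'] (min_width=5, slack=7)
Line 6: ['display'] (min_width=7, slack=5)
Line 7: ['silver'] (min_width=6, slack=6)
Line 8: ['compound'] (min_width=8, slack=4)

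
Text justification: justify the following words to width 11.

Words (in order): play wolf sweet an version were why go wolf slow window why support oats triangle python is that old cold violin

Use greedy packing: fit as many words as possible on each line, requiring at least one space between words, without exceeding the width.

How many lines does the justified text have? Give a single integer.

Answer: 12

Derivation:
Line 1: ['play', 'wolf'] (min_width=9, slack=2)
Line 2: ['sweet', 'an'] (min_width=8, slack=3)
Line 3: ['version'] (min_width=7, slack=4)
Line 4: ['were', 'why', 'go'] (min_width=11, slack=0)
Line 5: ['wolf', 'slow'] (min_width=9, slack=2)
Line 6: ['window', 'why'] (min_width=10, slack=1)
Line 7: ['support'] (min_width=7, slack=4)
Line 8: ['oats'] (min_width=4, slack=7)
Line 9: ['triangle'] (min_width=8, slack=3)
Line 10: ['python', 'is'] (min_width=9, slack=2)
Line 11: ['that', 'old'] (min_width=8, slack=3)
Line 12: ['cold', 'violin'] (min_width=11, slack=0)
Total lines: 12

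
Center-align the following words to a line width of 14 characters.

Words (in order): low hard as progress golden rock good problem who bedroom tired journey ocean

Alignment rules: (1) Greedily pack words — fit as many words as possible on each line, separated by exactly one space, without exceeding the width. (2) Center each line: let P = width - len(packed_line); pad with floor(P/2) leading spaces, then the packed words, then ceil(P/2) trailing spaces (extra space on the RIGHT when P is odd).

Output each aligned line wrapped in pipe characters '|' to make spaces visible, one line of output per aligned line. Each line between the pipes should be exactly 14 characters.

Line 1: ['low', 'hard', 'as'] (min_width=11, slack=3)
Line 2: ['progress'] (min_width=8, slack=6)
Line 3: ['golden', 'rock'] (min_width=11, slack=3)
Line 4: ['good', 'problem'] (min_width=12, slack=2)
Line 5: ['who', 'bedroom'] (min_width=11, slack=3)
Line 6: ['tired', 'journey'] (min_width=13, slack=1)
Line 7: ['ocean'] (min_width=5, slack=9)

Answer: | low hard as  |
|   progress   |
| golden rock  |
| good problem |
| who bedroom  |
|tired journey |
|    ocean     |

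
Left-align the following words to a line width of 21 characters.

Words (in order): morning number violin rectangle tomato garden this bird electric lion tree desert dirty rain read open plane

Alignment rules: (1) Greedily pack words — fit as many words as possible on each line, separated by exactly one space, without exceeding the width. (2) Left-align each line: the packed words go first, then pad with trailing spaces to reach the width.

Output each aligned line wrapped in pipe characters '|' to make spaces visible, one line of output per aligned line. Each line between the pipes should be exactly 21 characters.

Answer: |morning number violin|
|rectangle tomato     |
|garden this bird     |
|electric lion tree   |
|desert dirty rain    |
|read open plane      |

Derivation:
Line 1: ['morning', 'number', 'violin'] (min_width=21, slack=0)
Line 2: ['rectangle', 'tomato'] (min_width=16, slack=5)
Line 3: ['garden', 'this', 'bird'] (min_width=16, slack=5)
Line 4: ['electric', 'lion', 'tree'] (min_width=18, slack=3)
Line 5: ['desert', 'dirty', 'rain'] (min_width=17, slack=4)
Line 6: ['read', 'open', 'plane'] (min_width=15, slack=6)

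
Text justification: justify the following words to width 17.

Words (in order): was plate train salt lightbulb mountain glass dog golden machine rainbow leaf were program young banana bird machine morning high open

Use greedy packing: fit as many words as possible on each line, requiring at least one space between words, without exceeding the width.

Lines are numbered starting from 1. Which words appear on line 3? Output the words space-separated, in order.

Line 1: ['was', 'plate', 'train'] (min_width=15, slack=2)
Line 2: ['salt', 'lightbulb'] (min_width=14, slack=3)
Line 3: ['mountain', 'glass'] (min_width=14, slack=3)
Line 4: ['dog', 'golden'] (min_width=10, slack=7)
Line 5: ['machine', 'rainbow'] (min_width=15, slack=2)
Line 6: ['leaf', 'were', 'program'] (min_width=17, slack=0)
Line 7: ['young', 'banana', 'bird'] (min_width=17, slack=0)
Line 8: ['machine', 'morning'] (min_width=15, slack=2)
Line 9: ['high', 'open'] (min_width=9, slack=8)

Answer: mountain glass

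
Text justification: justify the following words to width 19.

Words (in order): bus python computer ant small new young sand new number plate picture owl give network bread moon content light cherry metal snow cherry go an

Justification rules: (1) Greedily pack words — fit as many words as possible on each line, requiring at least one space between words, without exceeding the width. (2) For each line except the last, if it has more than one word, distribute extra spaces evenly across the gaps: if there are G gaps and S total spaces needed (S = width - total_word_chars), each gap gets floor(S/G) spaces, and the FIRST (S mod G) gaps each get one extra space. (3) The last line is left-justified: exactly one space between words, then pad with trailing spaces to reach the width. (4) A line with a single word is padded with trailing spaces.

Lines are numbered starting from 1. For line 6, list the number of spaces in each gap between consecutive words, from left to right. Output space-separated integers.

Line 1: ['bus', 'python', 'computer'] (min_width=19, slack=0)
Line 2: ['ant', 'small', 'new', 'young'] (min_width=19, slack=0)
Line 3: ['sand', 'new', 'number'] (min_width=15, slack=4)
Line 4: ['plate', 'picture', 'owl'] (min_width=17, slack=2)
Line 5: ['give', 'network', 'bread'] (min_width=18, slack=1)
Line 6: ['moon', 'content', 'light'] (min_width=18, slack=1)
Line 7: ['cherry', 'metal', 'snow'] (min_width=17, slack=2)
Line 8: ['cherry', 'go', 'an'] (min_width=12, slack=7)

Answer: 2 1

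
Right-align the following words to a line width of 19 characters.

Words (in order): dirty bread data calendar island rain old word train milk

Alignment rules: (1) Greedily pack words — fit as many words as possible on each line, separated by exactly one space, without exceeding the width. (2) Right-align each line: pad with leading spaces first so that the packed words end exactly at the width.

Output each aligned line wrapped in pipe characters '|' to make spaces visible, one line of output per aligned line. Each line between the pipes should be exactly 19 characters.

Line 1: ['dirty', 'bread', 'data'] (min_width=16, slack=3)
Line 2: ['calendar', 'island'] (min_width=15, slack=4)
Line 3: ['rain', 'old', 'word', 'train'] (min_width=19, slack=0)
Line 4: ['milk'] (min_width=4, slack=15)

Answer: |   dirty bread data|
|    calendar island|
|rain old word train|
|               milk|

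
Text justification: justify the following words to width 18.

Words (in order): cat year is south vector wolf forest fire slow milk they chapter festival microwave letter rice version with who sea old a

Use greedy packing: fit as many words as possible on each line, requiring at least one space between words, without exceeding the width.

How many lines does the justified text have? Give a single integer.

Answer: 8

Derivation:
Line 1: ['cat', 'year', 'is', 'south'] (min_width=17, slack=1)
Line 2: ['vector', 'wolf', 'forest'] (min_width=18, slack=0)
Line 3: ['fire', 'slow', 'milk'] (min_width=14, slack=4)
Line 4: ['they', 'chapter'] (min_width=12, slack=6)
Line 5: ['festival', 'microwave'] (min_width=18, slack=0)
Line 6: ['letter', 'rice'] (min_width=11, slack=7)
Line 7: ['version', 'with', 'who'] (min_width=16, slack=2)
Line 8: ['sea', 'old', 'a'] (min_width=9, slack=9)
Total lines: 8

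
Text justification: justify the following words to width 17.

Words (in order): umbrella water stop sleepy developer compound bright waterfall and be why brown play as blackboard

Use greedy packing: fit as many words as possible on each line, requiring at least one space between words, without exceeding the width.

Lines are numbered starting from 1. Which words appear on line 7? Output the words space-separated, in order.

Line 1: ['umbrella', 'water'] (min_width=14, slack=3)
Line 2: ['stop', 'sleepy'] (min_width=11, slack=6)
Line 3: ['developer'] (min_width=9, slack=8)
Line 4: ['compound', 'bright'] (min_width=15, slack=2)
Line 5: ['waterfall', 'and', 'be'] (min_width=16, slack=1)
Line 6: ['why', 'brown', 'play', 'as'] (min_width=17, slack=0)
Line 7: ['blackboard'] (min_width=10, slack=7)

Answer: blackboard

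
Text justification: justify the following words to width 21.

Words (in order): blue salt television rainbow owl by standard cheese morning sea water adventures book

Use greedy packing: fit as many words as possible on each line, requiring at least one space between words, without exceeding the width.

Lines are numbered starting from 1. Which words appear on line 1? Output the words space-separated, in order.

Answer: blue salt television

Derivation:
Line 1: ['blue', 'salt', 'television'] (min_width=20, slack=1)
Line 2: ['rainbow', 'owl', 'by'] (min_width=14, slack=7)
Line 3: ['standard', 'cheese'] (min_width=15, slack=6)
Line 4: ['morning', 'sea', 'water'] (min_width=17, slack=4)
Line 5: ['adventures', 'book'] (min_width=15, slack=6)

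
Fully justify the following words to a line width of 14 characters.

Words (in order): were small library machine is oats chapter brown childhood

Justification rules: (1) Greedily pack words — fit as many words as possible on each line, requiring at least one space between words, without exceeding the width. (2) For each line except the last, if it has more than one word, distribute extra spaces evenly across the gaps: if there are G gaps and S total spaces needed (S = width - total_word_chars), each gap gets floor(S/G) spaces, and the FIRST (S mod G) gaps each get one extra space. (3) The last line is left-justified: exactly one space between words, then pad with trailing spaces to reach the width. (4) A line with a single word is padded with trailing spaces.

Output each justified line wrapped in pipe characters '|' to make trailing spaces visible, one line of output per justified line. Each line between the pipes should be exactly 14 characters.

Line 1: ['were', 'small'] (min_width=10, slack=4)
Line 2: ['library'] (min_width=7, slack=7)
Line 3: ['machine', 'is'] (min_width=10, slack=4)
Line 4: ['oats', 'chapter'] (min_width=12, slack=2)
Line 5: ['brown'] (min_width=5, slack=9)
Line 6: ['childhood'] (min_width=9, slack=5)

Answer: |were     small|
|library       |
|machine     is|
|oats   chapter|
|brown         |
|childhood     |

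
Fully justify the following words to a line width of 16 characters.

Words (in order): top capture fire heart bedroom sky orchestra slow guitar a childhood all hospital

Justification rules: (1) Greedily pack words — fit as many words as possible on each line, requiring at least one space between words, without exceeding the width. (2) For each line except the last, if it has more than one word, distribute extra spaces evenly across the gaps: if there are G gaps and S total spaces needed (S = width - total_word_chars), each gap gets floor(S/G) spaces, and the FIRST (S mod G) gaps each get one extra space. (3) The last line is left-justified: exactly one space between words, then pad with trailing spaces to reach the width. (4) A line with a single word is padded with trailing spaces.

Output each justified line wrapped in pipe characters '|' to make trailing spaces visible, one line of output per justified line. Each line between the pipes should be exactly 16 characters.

Answer: |top capture fire|
|heart    bedroom|
|sky    orchestra|
|slow   guitar  a|
|childhood    all|
|hospital        |

Derivation:
Line 1: ['top', 'capture', 'fire'] (min_width=16, slack=0)
Line 2: ['heart', 'bedroom'] (min_width=13, slack=3)
Line 3: ['sky', 'orchestra'] (min_width=13, slack=3)
Line 4: ['slow', 'guitar', 'a'] (min_width=13, slack=3)
Line 5: ['childhood', 'all'] (min_width=13, slack=3)
Line 6: ['hospital'] (min_width=8, slack=8)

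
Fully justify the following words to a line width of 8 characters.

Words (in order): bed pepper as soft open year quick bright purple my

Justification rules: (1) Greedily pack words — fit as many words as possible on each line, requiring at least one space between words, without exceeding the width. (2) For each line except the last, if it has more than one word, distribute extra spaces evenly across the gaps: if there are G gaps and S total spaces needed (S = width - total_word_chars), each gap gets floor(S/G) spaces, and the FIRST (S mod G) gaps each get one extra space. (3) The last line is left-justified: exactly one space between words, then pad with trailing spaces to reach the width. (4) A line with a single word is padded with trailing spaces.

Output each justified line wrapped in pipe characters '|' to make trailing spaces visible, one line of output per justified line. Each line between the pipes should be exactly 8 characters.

Line 1: ['bed'] (min_width=3, slack=5)
Line 2: ['pepper'] (min_width=6, slack=2)
Line 3: ['as', 'soft'] (min_width=7, slack=1)
Line 4: ['open'] (min_width=4, slack=4)
Line 5: ['year'] (min_width=4, slack=4)
Line 6: ['quick'] (min_width=5, slack=3)
Line 7: ['bright'] (min_width=6, slack=2)
Line 8: ['purple'] (min_width=6, slack=2)
Line 9: ['my'] (min_width=2, slack=6)

Answer: |bed     |
|pepper  |
|as  soft|
|open    |
|year    |
|quick   |
|bright  |
|purple  |
|my      |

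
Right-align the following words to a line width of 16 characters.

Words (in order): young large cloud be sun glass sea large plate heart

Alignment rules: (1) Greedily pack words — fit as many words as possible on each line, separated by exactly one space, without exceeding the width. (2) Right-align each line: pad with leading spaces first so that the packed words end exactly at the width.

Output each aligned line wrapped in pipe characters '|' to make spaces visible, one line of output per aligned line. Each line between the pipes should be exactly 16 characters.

Answer: |     young large|
|    cloud be sun|
| glass sea large|
|     plate heart|

Derivation:
Line 1: ['young', 'large'] (min_width=11, slack=5)
Line 2: ['cloud', 'be', 'sun'] (min_width=12, slack=4)
Line 3: ['glass', 'sea', 'large'] (min_width=15, slack=1)
Line 4: ['plate', 'heart'] (min_width=11, slack=5)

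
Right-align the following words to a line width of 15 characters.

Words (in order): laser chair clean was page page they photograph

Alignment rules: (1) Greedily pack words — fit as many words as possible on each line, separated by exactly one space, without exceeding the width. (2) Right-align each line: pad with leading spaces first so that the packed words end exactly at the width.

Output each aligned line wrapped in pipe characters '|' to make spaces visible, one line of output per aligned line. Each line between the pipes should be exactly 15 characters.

Line 1: ['laser', 'chair'] (min_width=11, slack=4)
Line 2: ['clean', 'was', 'page'] (min_width=14, slack=1)
Line 3: ['page', 'they'] (min_width=9, slack=6)
Line 4: ['photograph'] (min_width=10, slack=5)

Answer: |    laser chair|
| clean was page|
|      page they|
|     photograph|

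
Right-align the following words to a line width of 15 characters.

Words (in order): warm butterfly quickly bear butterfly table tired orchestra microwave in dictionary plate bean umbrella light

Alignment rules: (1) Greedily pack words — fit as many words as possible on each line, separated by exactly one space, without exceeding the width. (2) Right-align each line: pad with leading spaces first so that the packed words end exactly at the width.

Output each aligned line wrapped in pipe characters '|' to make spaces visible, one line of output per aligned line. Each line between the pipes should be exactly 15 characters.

Line 1: ['warm', 'butterfly'] (min_width=14, slack=1)
Line 2: ['quickly', 'bear'] (min_width=12, slack=3)
Line 3: ['butterfly', 'table'] (min_width=15, slack=0)
Line 4: ['tired', 'orchestra'] (min_width=15, slack=0)
Line 5: ['microwave', 'in'] (min_width=12, slack=3)
Line 6: ['dictionary'] (min_width=10, slack=5)
Line 7: ['plate', 'bean'] (min_width=10, slack=5)
Line 8: ['umbrella', 'light'] (min_width=14, slack=1)

Answer: | warm butterfly|
|   quickly bear|
|butterfly table|
|tired orchestra|
|   microwave in|
|     dictionary|
|     plate bean|
| umbrella light|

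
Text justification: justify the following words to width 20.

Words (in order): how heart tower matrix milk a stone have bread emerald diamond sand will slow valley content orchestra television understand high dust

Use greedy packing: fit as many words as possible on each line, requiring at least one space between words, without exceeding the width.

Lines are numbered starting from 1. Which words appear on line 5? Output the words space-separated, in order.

Answer: slow valley content

Derivation:
Line 1: ['how', 'heart', 'tower'] (min_width=15, slack=5)
Line 2: ['matrix', 'milk', 'a', 'stone'] (min_width=19, slack=1)
Line 3: ['have', 'bread', 'emerald'] (min_width=18, slack=2)
Line 4: ['diamond', 'sand', 'will'] (min_width=17, slack=3)
Line 5: ['slow', 'valley', 'content'] (min_width=19, slack=1)
Line 6: ['orchestra', 'television'] (min_width=20, slack=0)
Line 7: ['understand', 'high', 'dust'] (min_width=20, slack=0)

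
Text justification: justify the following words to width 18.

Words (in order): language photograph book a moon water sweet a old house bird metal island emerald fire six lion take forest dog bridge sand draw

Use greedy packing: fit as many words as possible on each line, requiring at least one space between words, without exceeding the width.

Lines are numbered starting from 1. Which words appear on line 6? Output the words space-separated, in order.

Answer: emerald fire six

Derivation:
Line 1: ['language'] (min_width=8, slack=10)
Line 2: ['photograph', 'book', 'a'] (min_width=17, slack=1)
Line 3: ['moon', 'water', 'sweet', 'a'] (min_width=18, slack=0)
Line 4: ['old', 'house', 'bird'] (min_width=14, slack=4)
Line 5: ['metal', 'island'] (min_width=12, slack=6)
Line 6: ['emerald', 'fire', 'six'] (min_width=16, slack=2)
Line 7: ['lion', 'take', 'forest'] (min_width=16, slack=2)
Line 8: ['dog', 'bridge', 'sand'] (min_width=15, slack=3)
Line 9: ['draw'] (min_width=4, slack=14)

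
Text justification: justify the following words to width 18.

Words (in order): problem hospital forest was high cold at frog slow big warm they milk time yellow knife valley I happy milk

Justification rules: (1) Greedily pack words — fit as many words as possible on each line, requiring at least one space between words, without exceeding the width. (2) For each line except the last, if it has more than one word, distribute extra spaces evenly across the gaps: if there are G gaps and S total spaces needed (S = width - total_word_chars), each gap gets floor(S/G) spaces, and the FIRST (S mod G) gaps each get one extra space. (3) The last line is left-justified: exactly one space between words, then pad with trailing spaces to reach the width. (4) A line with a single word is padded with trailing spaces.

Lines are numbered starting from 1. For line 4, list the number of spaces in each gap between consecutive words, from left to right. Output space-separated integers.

Line 1: ['problem', 'hospital'] (min_width=16, slack=2)
Line 2: ['forest', 'was', 'high'] (min_width=15, slack=3)
Line 3: ['cold', 'at', 'frog', 'slow'] (min_width=17, slack=1)
Line 4: ['big', 'warm', 'they', 'milk'] (min_width=18, slack=0)
Line 5: ['time', 'yellow', 'knife'] (min_width=17, slack=1)
Line 6: ['valley', 'I', 'happy'] (min_width=14, slack=4)
Line 7: ['milk'] (min_width=4, slack=14)

Answer: 1 1 1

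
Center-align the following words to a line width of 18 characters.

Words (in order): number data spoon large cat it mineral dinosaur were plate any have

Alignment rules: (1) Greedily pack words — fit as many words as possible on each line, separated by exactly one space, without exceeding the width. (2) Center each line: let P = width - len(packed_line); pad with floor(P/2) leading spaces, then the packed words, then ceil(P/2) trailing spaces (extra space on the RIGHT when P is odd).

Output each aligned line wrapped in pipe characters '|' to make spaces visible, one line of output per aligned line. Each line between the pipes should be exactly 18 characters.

Line 1: ['number', 'data', 'spoon'] (min_width=17, slack=1)
Line 2: ['large', 'cat', 'it'] (min_width=12, slack=6)
Line 3: ['mineral', 'dinosaur'] (min_width=16, slack=2)
Line 4: ['were', 'plate', 'any'] (min_width=14, slack=4)
Line 5: ['have'] (min_width=4, slack=14)

Answer: |number data spoon |
|   large cat it   |
| mineral dinosaur |
|  were plate any  |
|       have       |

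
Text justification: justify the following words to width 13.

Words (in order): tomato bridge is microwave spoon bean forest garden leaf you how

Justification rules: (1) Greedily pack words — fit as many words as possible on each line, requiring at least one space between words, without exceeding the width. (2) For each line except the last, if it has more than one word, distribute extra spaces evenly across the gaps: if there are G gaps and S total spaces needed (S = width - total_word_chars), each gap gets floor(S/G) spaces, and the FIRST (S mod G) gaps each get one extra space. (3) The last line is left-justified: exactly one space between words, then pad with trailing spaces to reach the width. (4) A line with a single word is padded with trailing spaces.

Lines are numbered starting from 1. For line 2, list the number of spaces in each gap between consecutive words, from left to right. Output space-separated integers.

Answer: 2

Derivation:
Line 1: ['tomato', 'bridge'] (min_width=13, slack=0)
Line 2: ['is', 'microwave'] (min_width=12, slack=1)
Line 3: ['spoon', 'bean'] (min_width=10, slack=3)
Line 4: ['forest', 'garden'] (min_width=13, slack=0)
Line 5: ['leaf', 'you', 'how'] (min_width=12, slack=1)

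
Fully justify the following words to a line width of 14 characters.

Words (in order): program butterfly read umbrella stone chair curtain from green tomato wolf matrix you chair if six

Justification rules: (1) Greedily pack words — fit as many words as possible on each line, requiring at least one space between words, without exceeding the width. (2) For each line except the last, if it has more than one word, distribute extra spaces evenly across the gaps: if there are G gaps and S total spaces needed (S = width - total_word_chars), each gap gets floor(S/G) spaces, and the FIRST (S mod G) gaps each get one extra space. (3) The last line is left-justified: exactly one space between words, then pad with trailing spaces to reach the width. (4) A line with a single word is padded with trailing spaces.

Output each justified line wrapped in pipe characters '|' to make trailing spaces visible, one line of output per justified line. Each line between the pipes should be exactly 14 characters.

Answer: |program       |
|butterfly read|
|umbrella stone|
|chair  curtain|
|from     green|
|tomato    wolf|
|matrix     you|
|chair if six  |

Derivation:
Line 1: ['program'] (min_width=7, slack=7)
Line 2: ['butterfly', 'read'] (min_width=14, slack=0)
Line 3: ['umbrella', 'stone'] (min_width=14, slack=0)
Line 4: ['chair', 'curtain'] (min_width=13, slack=1)
Line 5: ['from', 'green'] (min_width=10, slack=4)
Line 6: ['tomato', 'wolf'] (min_width=11, slack=3)
Line 7: ['matrix', 'you'] (min_width=10, slack=4)
Line 8: ['chair', 'if', 'six'] (min_width=12, slack=2)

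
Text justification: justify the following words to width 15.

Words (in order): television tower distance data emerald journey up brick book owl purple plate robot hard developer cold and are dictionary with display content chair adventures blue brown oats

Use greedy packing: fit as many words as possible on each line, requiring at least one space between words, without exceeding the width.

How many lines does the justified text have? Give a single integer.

Answer: 14

Derivation:
Line 1: ['television'] (min_width=10, slack=5)
Line 2: ['tower', 'distance'] (min_width=14, slack=1)
Line 3: ['data', 'emerald'] (min_width=12, slack=3)
Line 4: ['journey', 'up'] (min_width=10, slack=5)
Line 5: ['brick', 'book', 'owl'] (min_width=14, slack=1)
Line 6: ['purple', 'plate'] (min_width=12, slack=3)
Line 7: ['robot', 'hard'] (min_width=10, slack=5)
Line 8: ['developer', 'cold'] (min_width=14, slack=1)
Line 9: ['and', 'are'] (min_width=7, slack=8)
Line 10: ['dictionary', 'with'] (min_width=15, slack=0)
Line 11: ['display', 'content'] (min_width=15, slack=0)
Line 12: ['chair'] (min_width=5, slack=10)
Line 13: ['adventures', 'blue'] (min_width=15, slack=0)
Line 14: ['brown', 'oats'] (min_width=10, slack=5)
Total lines: 14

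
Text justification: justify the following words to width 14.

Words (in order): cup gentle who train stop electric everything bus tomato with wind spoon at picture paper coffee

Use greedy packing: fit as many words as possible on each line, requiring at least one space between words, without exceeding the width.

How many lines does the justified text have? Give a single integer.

Answer: 8

Derivation:
Line 1: ['cup', 'gentle', 'who'] (min_width=14, slack=0)
Line 2: ['train', 'stop'] (min_width=10, slack=4)
Line 3: ['electric'] (min_width=8, slack=6)
Line 4: ['everything', 'bus'] (min_width=14, slack=0)
Line 5: ['tomato', 'with'] (min_width=11, slack=3)
Line 6: ['wind', 'spoon', 'at'] (min_width=13, slack=1)
Line 7: ['picture', 'paper'] (min_width=13, slack=1)
Line 8: ['coffee'] (min_width=6, slack=8)
Total lines: 8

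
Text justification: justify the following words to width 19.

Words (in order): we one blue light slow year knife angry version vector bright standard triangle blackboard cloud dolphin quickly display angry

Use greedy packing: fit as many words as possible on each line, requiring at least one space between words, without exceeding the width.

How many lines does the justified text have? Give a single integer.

Answer: 8

Derivation:
Line 1: ['we', 'one', 'blue', 'light'] (min_width=17, slack=2)
Line 2: ['slow', 'year', 'knife'] (min_width=15, slack=4)
Line 3: ['angry', 'version'] (min_width=13, slack=6)
Line 4: ['vector', 'bright'] (min_width=13, slack=6)
Line 5: ['standard', 'triangle'] (min_width=17, slack=2)
Line 6: ['blackboard', 'cloud'] (min_width=16, slack=3)
Line 7: ['dolphin', 'quickly'] (min_width=15, slack=4)
Line 8: ['display', 'angry'] (min_width=13, slack=6)
Total lines: 8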